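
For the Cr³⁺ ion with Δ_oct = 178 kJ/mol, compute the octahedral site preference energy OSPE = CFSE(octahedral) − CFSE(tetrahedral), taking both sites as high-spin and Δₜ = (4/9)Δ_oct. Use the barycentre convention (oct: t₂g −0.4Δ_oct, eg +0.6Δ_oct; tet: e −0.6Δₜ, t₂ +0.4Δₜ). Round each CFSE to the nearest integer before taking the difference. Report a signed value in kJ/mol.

Cr sits in group 6; removing 3 electrons leaves Cr³⁺ with 6 − 3 = 3 d electrons.
In an octahedral site d³ (HS) is t₂g³ eg⁰, giving CFSE(oct) = -1.2Δ_oct = -214 kJ/mol.
Tetrahedral: e² t₂¹, CFSE = 2(−0.6) + 1(+0.4) = -0.8Δₜ = -0.8 × (4/9) × 178 = -63 kJ/mol.
OSPE = -214 − (-63) = -151 kJ/mol.

-151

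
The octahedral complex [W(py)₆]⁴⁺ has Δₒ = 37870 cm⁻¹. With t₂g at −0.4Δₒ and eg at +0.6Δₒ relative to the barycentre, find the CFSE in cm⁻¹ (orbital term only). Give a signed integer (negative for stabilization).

-30296

py is neutral, so the +4 overall charge sits on W: oxidation state +4.
W sits in group 6; removing 4 electrons leaves W⁴⁺ with 6 − 4 = 2 d electrons.
For octahedral d² the high- and low-spin configurations coincide.
Configuration: t₂g² eg⁰.
Orbital CFSE = 2(-0.4) + 0(0.6) = -0.8Δₒ = -0.8 × 37870 = -30296 cm⁻¹.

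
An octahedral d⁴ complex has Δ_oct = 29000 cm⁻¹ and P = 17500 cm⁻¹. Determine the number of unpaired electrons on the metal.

2

Here Δ_oct > P (29000 > 17500), so the low-spin state is favoured.
Filling d⁴ accordingly: t₂g⁴ eg⁰.
Unpaired electrons: 2.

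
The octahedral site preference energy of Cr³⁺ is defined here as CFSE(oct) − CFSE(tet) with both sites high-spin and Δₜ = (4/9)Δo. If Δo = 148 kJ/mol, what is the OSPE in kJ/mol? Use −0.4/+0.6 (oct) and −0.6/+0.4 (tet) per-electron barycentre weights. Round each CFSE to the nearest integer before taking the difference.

-125

Cr is in group 6, so Cr³⁺ is d³ (6 − 3 = 3).
Octahedral high-spin t₂g³ eg⁰: CFSE = -1.2 × 148 = -178 kJ/mol.
Tetrahedral e² t₂¹ gives -0.8Δₜ = -0.8 × (4/9) × 148 = -53 kJ/mol.
Subtracting, OSPE = -178 − (-53) = -125 kJ/mol.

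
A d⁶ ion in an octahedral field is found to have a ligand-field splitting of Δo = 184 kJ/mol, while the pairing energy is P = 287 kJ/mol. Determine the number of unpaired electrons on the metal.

Since Δo = 184 kJ/mol < P = 287 kJ/mol, the complex adopts the high-spin configuration.
That gives t₂g⁴ eg².
Unpaired electrons: 4.

4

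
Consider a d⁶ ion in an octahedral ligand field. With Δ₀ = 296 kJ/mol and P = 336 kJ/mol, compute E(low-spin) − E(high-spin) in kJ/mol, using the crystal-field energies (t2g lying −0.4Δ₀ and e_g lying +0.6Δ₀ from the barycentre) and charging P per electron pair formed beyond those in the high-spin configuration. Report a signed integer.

In the high-spin limit (t2g^4 e_g^2) the orbital term is -0.4Δ₀ = -118 kJ/mol, with no excess pairing.
Low-spin: t2g^6 e_g^0, orbital CFSE = -2.4Δ₀ = -710 kJ/mol; plus 2 excess pairs × P = +672 kJ/mol; total -38 kJ/mol.
Thus E(LS) − E(HS) = 80 kJ/mol.

80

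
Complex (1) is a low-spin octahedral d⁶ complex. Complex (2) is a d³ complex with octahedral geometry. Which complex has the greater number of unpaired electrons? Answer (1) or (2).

(1): t₂g⁶ eg⁰ → 0 unpaired.
(2): t₂g³ eg⁰ → 3 unpaired.
So (2) has more unpaired electrons.

(2)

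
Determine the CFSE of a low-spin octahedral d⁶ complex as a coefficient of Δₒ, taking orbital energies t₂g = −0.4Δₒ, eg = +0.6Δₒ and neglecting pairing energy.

-2.4 Δₒ

Configuration: t₂g⁶ eg⁰.
CFSE = 6(-0.4Δₒ) + 0(0.6Δₒ) = -2.4Δₒ + 0.0Δₒ = -2.4Δₒ.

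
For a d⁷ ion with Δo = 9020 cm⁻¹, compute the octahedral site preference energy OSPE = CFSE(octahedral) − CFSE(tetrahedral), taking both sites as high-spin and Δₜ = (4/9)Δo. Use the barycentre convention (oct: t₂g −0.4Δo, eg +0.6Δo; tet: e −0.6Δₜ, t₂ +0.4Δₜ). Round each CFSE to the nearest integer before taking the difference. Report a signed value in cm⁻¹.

-2405

Octahedral (high-spin): t₂g⁵ eg², CFSE = 5(−0.4) + 2(+0.6) = -0.8Δo = -0.8 × 9020 = -7216 cm⁻¹.
In a tetrahedral site the filling is e⁴ t₂³: CFSE(tet) = -1.2Δₜ = -1.2 × (4/9)(9020) = -4811 cm⁻¹.
OSPE = CFSE(oct) − CFSE(tet) = -7216 − (-4811) = -2405 cm⁻¹.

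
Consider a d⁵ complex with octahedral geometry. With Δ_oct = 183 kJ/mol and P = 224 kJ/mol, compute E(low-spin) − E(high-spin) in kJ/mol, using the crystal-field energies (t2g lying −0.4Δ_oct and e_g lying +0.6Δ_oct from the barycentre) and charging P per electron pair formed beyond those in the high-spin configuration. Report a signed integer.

82

In the high-spin limit (t2g^3 e_g^2) the orbital term is 0.0Δ_oct = 0 kJ/mol, with no excess pairing.
Low-spin t2g^5 e_g^0 gives -2.0Δ_oct = -366 kJ/mol, but forming 2 extra pairs costs 2P = 448 kJ/mol, so E(LS) = -366 + 448 = 82 kJ/mol.
E(LS) − E(HS) = 82 − (0) = 82 kJ/mol.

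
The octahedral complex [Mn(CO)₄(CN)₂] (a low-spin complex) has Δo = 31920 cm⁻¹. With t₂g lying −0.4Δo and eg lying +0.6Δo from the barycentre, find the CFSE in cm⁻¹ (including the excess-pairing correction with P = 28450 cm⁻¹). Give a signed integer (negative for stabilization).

-6940

Ligand charges: 4×(+0) from CO and 2×(-1) from CN⁻ sum to -2; with overall charge +0, Mn is +2.
Group 7 minus oxidation state +2 gives a d⁵ configuration for Mn²⁺.
The d⁵ electrons fill as t₂g⁵ eg⁰.
Orbital CFSE = 5(-0.4) + 0(0.6) = -2.0Δo = -2.0 × 31920 = -63840 cm⁻¹.
Relative to high-spin t₂g³ eg² (0 paired), the low-spin configuration has 2 additional pairs, contributing +2 × 28450 = +56900 cm⁻¹.
Combining: -63840 + 56900 = -6940 cm⁻¹.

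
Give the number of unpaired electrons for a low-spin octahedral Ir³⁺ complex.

Ir sits in group 9; removing 3 electrons leaves Ir³⁺ with 9 − 3 = 6 d electrons.
Configuration: t₂g⁶ eg⁰, giving 0 unpaired electrons.

0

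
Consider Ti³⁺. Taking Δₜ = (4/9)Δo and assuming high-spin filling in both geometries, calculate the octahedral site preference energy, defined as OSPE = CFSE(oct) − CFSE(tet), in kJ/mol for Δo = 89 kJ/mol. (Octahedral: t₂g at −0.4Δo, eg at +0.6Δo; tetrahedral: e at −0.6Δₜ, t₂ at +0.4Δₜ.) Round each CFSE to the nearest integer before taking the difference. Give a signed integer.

-12

Ti is in group 4, so Ti³⁺ is d¹ (4 − 3 = 1).
In an octahedral site d¹ (HS) is t₂g¹ eg⁰, giving CFSE(oct) = -0.4Δo = -36 kJ/mol.
In a tetrahedral site the filling is e¹ t₂⁰: CFSE(tet) = -0.6Δₜ = -0.6 × (4/9)(89) = -24 kJ/mol.
Subtracting, OSPE = -36 − (-24) = -12 kJ/mol.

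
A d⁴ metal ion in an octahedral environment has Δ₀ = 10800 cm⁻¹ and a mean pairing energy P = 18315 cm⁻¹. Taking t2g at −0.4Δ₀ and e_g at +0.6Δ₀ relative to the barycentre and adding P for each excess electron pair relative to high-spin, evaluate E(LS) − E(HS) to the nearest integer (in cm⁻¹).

High-spin: t2g^3 e_g^1, CFSE = -0.6Δ₀ = -6480 cm⁻¹.
Low-spin t2g^4 e_g^0 gives -1.6Δ₀ = -17280 cm⁻¹, but forming 1 extra pair costs 1P = 18315 cm⁻¹, so E(LS) = -17280 + 18315 = 1035 cm⁻¹.
Thus E(LS) − E(HS) = 7515 cm⁻¹.

7515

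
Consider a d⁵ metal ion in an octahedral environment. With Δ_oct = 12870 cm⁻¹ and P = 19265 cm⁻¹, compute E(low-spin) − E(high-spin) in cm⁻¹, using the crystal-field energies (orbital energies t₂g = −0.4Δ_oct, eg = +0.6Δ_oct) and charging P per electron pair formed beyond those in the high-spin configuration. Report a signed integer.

High-spin d⁵ fills as t₂g³ eg² with CFSE 3(−0.4) + 2(+0.6) = 0.0Δ_oct = 0 cm⁻¹.
Low-spin: t₂g⁵ eg⁰, orbital CFSE = -2.0Δ_oct = -25740 cm⁻¹; plus 2 excess pairs × P = +38530 cm⁻¹; total 12790 cm⁻¹.
The difference is 12790 − (0) = 12790 cm⁻¹, so high-spin lies lower.

12790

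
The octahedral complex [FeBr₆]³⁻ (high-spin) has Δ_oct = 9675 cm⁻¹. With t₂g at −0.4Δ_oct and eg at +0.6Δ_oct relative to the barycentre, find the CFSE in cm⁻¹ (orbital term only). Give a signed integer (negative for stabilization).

Each Br⁻ contributes -1; 6 × (-1) = -6. With overall charge -3, Fe is in the +3 oxidation state.
Fe is in group 8, so Fe³⁺ is d⁵ (8 − 3 = 5).
Configuration: t₂g³ eg².
Orbital CFSE = 3(-0.4) + 2(0.6) = 0.0Δ_oct = 0.0 × 9675 = 0 cm⁻¹.

0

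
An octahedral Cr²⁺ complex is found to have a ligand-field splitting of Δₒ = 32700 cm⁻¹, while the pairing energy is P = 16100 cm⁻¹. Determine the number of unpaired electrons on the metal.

Cr sits in group 6; removing 2 electrons leaves Cr²⁺ with 6 − 2 = 4 d electrons.
Δₒ > P, so pairing is preferred: the ground state is low-spin.
Configuration: t₂g⁴ eg⁰.
Unpaired electrons: 2.

2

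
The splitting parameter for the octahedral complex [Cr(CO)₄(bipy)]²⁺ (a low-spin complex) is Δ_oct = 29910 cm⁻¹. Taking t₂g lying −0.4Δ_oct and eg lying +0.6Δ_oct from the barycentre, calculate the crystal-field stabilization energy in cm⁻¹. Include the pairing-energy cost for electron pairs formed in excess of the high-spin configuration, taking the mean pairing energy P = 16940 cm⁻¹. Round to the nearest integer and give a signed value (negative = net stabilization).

-30916

Ligand charges: 4×(+0) from CO and 1×(+0) from bipy sum to +0; with overall charge +2, Cr is +2.
Cr is in group 6, so Cr²⁺ is d⁴ (6 − 2 = 4).
Electron filling gives t₂g⁴ eg⁰.
The orbital stabilization is -1.6Δ_oct = -1.6 × 29910 = -47856 cm⁻¹.
High-spin d⁴ would be t₂g³ eg¹ with 0 pairs; low-spin has 1, so 1 excess pair costs +1P = +16940 cm⁻¹.
Overall CFSE = -47856 + 16940 = -30916 cm⁻¹.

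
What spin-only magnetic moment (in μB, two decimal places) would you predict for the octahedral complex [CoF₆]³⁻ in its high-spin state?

4.90 μB

Each F⁻ contributes -1; 6 × (-1) = -6. With overall charge -3, Co is in the +3 oxidation state.
Group 9 minus oxidation state +3 gives a d⁶ configuration for Co³⁺.
Configuration: t2g^4 e_g^2 → 4 unpaired electrons.
μ(spin-only) = √[4(4+2)] = √24 ≈ 4.90 μB.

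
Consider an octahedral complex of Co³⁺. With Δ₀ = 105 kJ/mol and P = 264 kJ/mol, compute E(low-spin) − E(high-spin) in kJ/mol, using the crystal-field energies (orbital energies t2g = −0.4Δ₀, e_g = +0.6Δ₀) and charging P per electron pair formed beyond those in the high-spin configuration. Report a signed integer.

Group 9 minus oxidation state +3 gives a d⁶ configuration for Co³⁺.
In the high-spin limit (t2g^4 e_g^2) the orbital term is -0.4Δ₀ = -42 kJ/mol, with no excess pairing.
Low-spin: t2g^6 e_g^0, orbital CFSE = -2.4Δ₀ = -252 kJ/mol; plus 2 excess pairs × P = +528 kJ/mol; total 276 kJ/mol.
The difference is 276 − (-42) = 318 kJ/mol, so high-spin lies lower.

318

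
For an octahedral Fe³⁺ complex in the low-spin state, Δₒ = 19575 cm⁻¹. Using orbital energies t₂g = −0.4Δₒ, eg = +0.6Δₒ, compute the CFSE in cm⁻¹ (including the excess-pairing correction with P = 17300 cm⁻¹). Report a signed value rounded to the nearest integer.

-4550

Fe sits in group 8; removing 3 electrons leaves Fe³⁺ with 8 − 3 = 5 d electrons.
Configuration: t₂g⁵ eg⁰.
The orbital stabilization is -2.0Δₒ = -2.0 × 19575 = -39150 cm⁻¹.
Relative to high-spin t₂g³ eg² (0 paired), the low-spin configuration has 2 additional pairs, contributing +2 × 17300 = +34600 cm⁻¹.
Net CFSE = -39150 + 34600 = -4550 cm⁻¹.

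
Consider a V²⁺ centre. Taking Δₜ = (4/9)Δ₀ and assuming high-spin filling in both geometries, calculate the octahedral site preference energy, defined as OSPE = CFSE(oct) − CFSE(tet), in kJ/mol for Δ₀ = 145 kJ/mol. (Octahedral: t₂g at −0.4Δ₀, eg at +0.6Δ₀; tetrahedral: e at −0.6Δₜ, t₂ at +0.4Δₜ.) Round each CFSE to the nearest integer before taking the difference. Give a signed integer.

-122

V is in group 5, so V²⁺ is d³ (5 − 2 = 3).
In an octahedral site d³ (HS) is t2g^3 e_g^0, giving CFSE(oct) = -1.2Δ₀ = -174 kJ/mol.
In a tetrahedral site the filling is e^2 t2^1: CFSE(tet) = -0.8Δₜ = -0.8 × (4/9)(145) = -52 kJ/mol.
Subtracting, OSPE = -174 − (-52) = -122 kJ/mol.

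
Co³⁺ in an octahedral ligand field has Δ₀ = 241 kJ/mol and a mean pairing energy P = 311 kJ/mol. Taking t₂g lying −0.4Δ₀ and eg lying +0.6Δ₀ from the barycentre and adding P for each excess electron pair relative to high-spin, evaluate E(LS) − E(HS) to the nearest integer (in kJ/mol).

140

Co is in group 9, so Co³⁺ is d⁶ (9 − 3 = 6).
High-spin: t₂g⁴ eg², CFSE = -0.4Δ₀ = -96 kJ/mol.
Low-spin t₂g⁶ eg⁰ gives -2.4Δ₀ = -578 kJ/mol, but forming 2 extra pairs costs 2P = 622 kJ/mol, so E(LS) = -578 + 622 = 44 kJ/mol.
The difference is 44 − (-96) = 140 kJ/mol, so high-spin lies lower.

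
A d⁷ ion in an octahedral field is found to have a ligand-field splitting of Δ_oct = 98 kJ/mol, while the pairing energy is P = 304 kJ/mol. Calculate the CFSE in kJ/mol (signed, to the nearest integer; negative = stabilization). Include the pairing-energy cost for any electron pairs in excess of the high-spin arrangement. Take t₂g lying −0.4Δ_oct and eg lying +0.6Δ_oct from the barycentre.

Here Δ_oct < P (98 < 304), so the high-spin state is favoured.
Configuration: t₂g⁵ eg².
Orbital CFSE = -0.8Δ_oct = -0.8 × 98 = -78 kJ/mol.
High-spin has no excess pairs, so no pairing correction applies.

-78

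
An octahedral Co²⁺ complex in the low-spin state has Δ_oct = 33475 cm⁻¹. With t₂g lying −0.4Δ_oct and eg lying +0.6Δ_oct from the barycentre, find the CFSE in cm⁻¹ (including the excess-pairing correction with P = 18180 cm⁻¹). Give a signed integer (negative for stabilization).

Group 9 minus oxidation state +2 gives a d⁷ configuration for Co²⁺.
The d⁷ electrons fill as t₂g⁶ eg¹.
The orbital stabilization is -1.8Δ_oct = -1.8 × 33475 = -60255 cm⁻¹.
Relative to high-spin t₂g⁵ eg² (2 paired), the low-spin configuration has 1 additional pair, contributing +1 × 18180 = +18180 cm⁻¹.
Overall CFSE = -60255 + 18180 = -42075 cm⁻¹.

-42075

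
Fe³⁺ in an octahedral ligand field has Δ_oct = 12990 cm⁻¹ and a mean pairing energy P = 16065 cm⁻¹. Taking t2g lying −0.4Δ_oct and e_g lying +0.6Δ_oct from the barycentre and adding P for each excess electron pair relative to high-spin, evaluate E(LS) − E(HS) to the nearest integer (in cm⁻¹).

Fe³⁺: group 8, so d-count = 8 − 3 = 5.
In the high-spin limit (t2g^3 e_g^2) the orbital term is 0.0Δ_oct = 0 cm⁻¹, with no excess pairing.
For low-spin the configuration is t2g^5 e_g^0: orbital energy -2.0 × 12990 = -25980 cm⁻¹, and 2 additional pairs relative to high-spin add 32130 cm⁻¹, giving 6150 cm⁻¹.
E(LS) − E(HS) = 6150 − (0) = 6150 cm⁻¹.

6150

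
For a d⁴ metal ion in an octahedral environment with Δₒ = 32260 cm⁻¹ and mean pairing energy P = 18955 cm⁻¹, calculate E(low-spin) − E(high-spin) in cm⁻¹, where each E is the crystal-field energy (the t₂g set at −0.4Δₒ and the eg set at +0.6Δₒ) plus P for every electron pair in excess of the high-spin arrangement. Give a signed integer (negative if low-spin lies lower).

-13305

In the high-spin limit (t₂g³ eg¹) the orbital term is -0.6Δₒ = -19356 cm⁻¹, with no excess pairing.
Low-spin t₂g⁴ eg⁰ gives -1.6Δₒ = -51616 cm⁻¹, but forming 1 extra pair costs 1P = 18955 cm⁻¹, so E(LS) = -51616 + 18955 = -32661 cm⁻¹.
Thus E(LS) − E(HS) = -13305 cm⁻¹.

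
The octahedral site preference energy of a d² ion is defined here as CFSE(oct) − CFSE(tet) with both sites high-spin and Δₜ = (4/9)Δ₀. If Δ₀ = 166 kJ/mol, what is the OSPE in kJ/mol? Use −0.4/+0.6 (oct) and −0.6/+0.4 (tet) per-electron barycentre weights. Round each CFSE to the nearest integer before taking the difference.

-44

Octahedral (high-spin): t₂g² eg⁰, CFSE = 2(−0.4) + 0(+0.6) = -0.8Δ₀ = -0.8 × 166 = -133 kJ/mol.
In a tetrahedral site the filling is e² t₂⁰: CFSE(tet) = -1.2Δₜ = -1.2 × (4/9)(166) = -89 kJ/mol.
OSPE = CFSE(oct) − CFSE(tet) = -133 − (-89) = -44 kJ/mol.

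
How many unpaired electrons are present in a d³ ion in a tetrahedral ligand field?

3

Tetrahedral fields are weak (Δₜ ≈ 4/9 Δₒ), so electrons fill high-spin.
Configuration: e^2 t2^1, giving 3 unpaired electrons.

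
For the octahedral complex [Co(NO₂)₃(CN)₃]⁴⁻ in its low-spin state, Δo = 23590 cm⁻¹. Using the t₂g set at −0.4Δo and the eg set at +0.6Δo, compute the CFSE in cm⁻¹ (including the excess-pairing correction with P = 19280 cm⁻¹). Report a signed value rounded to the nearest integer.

Ligand charges: 3×(-1) from NO₂⁻ and 3×(-1) from CN⁻ sum to -6; with overall charge -4, Co is +2.
Group 9 minus oxidation state +2 gives a d⁷ configuration for Co²⁺.
Electron filling gives t₂g⁶ eg¹.
Orbital CFSE = 6(-0.4) + 1(0.6) = -1.8Δo = -1.8 × 23590 = -42462 cm⁻¹.
High-spin d⁷ would be t₂g⁵ eg² with 2 pairs; low-spin has 3, so 1 excess pair costs +1P = +19280 cm⁻¹.
Overall CFSE = -42462 + 19280 = -23182 cm⁻¹.

-23182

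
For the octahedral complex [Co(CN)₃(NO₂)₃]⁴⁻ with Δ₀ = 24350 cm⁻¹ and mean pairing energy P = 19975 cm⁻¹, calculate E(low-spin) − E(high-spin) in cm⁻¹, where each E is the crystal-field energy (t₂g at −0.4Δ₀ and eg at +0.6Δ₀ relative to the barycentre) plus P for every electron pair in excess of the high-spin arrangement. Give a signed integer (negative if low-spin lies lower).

Ligand charges: 3×(-1) from CN⁻ and 3×(-1) from NO₂⁻ sum to -6; with overall charge -4, Co is +2.
Co²⁺: group 9, so d-count = 9 − 2 = 7.
In the high-spin limit (t₂g⁵ eg²) the orbital term is -0.8Δ₀ = -19480 cm⁻¹, with no excess pairing.
Low-spin t₂g⁶ eg¹ gives -1.8Δ₀ = -43830 cm⁻¹, but forming 1 extra pair costs 1P = 19975 cm⁻¹, so E(LS) = -43830 + 19975 = -23855 cm⁻¹.
The difference is -23855 − (-19480) = -4375 cm⁻¹, so low-spin lies lower.

-4375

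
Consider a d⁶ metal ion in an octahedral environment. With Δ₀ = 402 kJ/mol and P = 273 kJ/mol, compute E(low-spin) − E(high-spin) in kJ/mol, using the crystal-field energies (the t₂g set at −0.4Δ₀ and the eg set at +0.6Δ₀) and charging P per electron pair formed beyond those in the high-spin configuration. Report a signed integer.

In the high-spin limit (t₂g⁴ eg²) the orbital term is -0.4Δ₀ = -161 kJ/mol, with no excess pairing.
For low-spin the configuration is t₂g⁶ eg⁰: orbital energy -2.4 × 402 = -965 kJ/mol, and 2 additional pairs relative to high-spin add 546 kJ/mol, giving -419 kJ/mol.
The difference is -419 − (-161) = -258 kJ/mol, so low-spin lies lower.

-258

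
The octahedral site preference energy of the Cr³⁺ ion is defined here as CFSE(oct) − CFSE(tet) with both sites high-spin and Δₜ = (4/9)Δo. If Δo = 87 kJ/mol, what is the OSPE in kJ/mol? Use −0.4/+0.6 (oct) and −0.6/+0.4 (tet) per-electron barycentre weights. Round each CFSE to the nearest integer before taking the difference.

-73

Cr sits in group 6; removing 3 electrons leaves Cr³⁺ with 6 − 3 = 3 d electrons.
In an octahedral site d³ (HS) is t₂g³ eg⁰, giving CFSE(oct) = -1.2Δo = -104 kJ/mol.
In a tetrahedral site the filling is e² t₂¹: CFSE(tet) = -0.8Δₜ = -0.8 × (4/9)(87) = -31 kJ/mol.
OSPE = CFSE(oct) − CFSE(tet) = -104 − (-31) = -73 kJ/mol.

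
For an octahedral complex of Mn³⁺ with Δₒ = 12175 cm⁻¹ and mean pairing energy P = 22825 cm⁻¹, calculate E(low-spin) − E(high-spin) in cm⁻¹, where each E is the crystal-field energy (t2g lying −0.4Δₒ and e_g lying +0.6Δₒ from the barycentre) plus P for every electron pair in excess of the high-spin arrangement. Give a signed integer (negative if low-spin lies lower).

Mn sits in group 7; removing 3 electrons leaves Mn³⁺ with 7 − 3 = 4 d electrons.
In the high-spin limit (t2g^3 e_g^1) the orbital term is -0.6Δₒ = -7305 cm⁻¹, with no excess pairing.
For low-spin the configuration is t2g^4 e_g^0: orbital energy -1.6 × 12175 = -19480 cm⁻¹, and 1 additional pair relative to high-spin adds 22825 cm⁻¹, giving 3345 cm⁻¹.
E(LS) − E(HS) = 3345 − (-7305) = 10650 cm⁻¹.

10650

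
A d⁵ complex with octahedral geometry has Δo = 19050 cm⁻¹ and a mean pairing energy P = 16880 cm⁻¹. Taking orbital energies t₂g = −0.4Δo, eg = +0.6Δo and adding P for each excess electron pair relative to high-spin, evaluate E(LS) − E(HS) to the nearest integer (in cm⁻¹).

In the high-spin limit (t₂g³ eg²) the orbital term is 0.0Δo = 0 cm⁻¹, with no excess pairing.
For low-spin the configuration is t₂g⁵ eg⁰: orbital energy -2.0 × 19050 = -38100 cm⁻¹, and 2 additional pairs relative to high-spin add 33760 cm⁻¹, giving -4340 cm⁻¹.
The difference is -4340 − (0) = -4340 cm⁻¹, so low-spin lies lower.

-4340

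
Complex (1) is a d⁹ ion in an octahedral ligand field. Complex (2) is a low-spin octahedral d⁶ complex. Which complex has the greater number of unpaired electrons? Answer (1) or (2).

(1)

(1): For octahedral d⁹ the high- and low-spin configurations coincide; t₂g⁶ eg³ → 1 unpaired.
(2): t2g^6 e_g^0 → 0 unpaired.
So (1) has more unpaired electrons.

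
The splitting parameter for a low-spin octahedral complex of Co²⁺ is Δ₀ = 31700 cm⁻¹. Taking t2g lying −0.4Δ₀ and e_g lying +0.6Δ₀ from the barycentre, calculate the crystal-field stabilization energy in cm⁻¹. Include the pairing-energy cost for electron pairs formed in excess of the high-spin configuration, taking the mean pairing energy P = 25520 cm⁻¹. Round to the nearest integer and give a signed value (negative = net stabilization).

Co sits in group 9; removing 2 electrons leaves Co²⁺ with 9 − 2 = 7 d electrons.
Configuration: t2g^6 e_g^1.
Orbital CFSE = 6(-0.4) + 1(0.6) = -1.8Δ₀ = -1.8 × 31700 = -57060 cm⁻¹.
Relative to high-spin t2g^5 e_g^2 (2 paired), the low-spin configuration has 1 additional pair, contributing +1 × 25520 = +25520 cm⁻¹.
Net CFSE = -57060 + 25520 = -31540 cm⁻¹.

-31540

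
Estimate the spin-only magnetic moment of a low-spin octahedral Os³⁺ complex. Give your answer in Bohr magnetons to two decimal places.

Os sits in group 8; removing 3 electrons leaves Os³⁺ with 8 − 3 = 5 d electrons.
Configuration: t2g^5 e_g^0 → 1 unpaired electron.
μ(spin-only) = √[1(1+2)] = √3 ≈ 1.73 Bohr magnetons.

1.73 Bohr magnetons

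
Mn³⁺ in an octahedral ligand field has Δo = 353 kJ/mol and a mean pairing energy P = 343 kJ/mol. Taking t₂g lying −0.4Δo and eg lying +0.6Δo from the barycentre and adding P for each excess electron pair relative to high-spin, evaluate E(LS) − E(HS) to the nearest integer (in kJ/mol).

Group 7 minus oxidation state +3 gives a d⁴ configuration for Mn³⁺.
High-spin: t₂g³ eg¹, CFSE = -0.6Δo = -212 kJ/mol.
Low-spin t₂g⁴ eg⁰ gives -1.6Δo = -565 kJ/mol, but forming 1 extra pair costs 1P = 343 kJ/mol, so E(LS) = -565 + 343 = -222 kJ/mol.
The difference is -222 − (-212) = -10 kJ/mol, so low-spin lies lower.

-10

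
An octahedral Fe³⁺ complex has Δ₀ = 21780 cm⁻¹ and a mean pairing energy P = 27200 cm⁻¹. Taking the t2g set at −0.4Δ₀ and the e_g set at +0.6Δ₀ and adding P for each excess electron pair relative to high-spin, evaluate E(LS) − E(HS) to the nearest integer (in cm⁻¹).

10840

Fe³⁺: group 8, so d-count = 8 − 3 = 5.
High-spin: t2g^3 e_g^2, CFSE = 0.0Δ₀ = 0 cm⁻¹.
For low-spin the configuration is t2g^5 e_g^0: orbital energy -2.0 × 21780 = -43560 cm⁻¹, and 2 additional pairs relative to high-spin add 54400 cm⁻¹, giving 10840 cm⁻¹.
The difference is 10840 − (0) = 10840 cm⁻¹, so high-spin lies lower.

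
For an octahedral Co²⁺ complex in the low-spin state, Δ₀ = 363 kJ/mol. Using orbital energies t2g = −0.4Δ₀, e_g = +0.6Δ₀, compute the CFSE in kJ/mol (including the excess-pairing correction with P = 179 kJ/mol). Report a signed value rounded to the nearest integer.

Co²⁺: group 9, so d-count = 9 − 2 = 7.
The d⁷ electrons fill as t2g^6 e_g^1.
Orbital CFSE = 6(-0.4) + 1(0.6) = -1.8Δ₀ = -1.8 × 363 = -653 kJ/mol.
Pairing penalty: 3 pairs vs 2 in the high-spin reference → 1 extra × P = 179 kJ/mol.
Net CFSE = -653 + 179 = -474 kJ/mol.

-474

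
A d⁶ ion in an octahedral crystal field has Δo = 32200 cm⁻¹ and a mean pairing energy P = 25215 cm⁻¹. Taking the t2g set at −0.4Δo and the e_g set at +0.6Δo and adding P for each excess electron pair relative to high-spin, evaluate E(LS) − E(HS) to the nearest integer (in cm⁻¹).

High-spin: t2g^4 e_g^2, CFSE = -0.4Δo = -12880 cm⁻¹.
Low-spin: t2g^6 e_g^0, orbital CFSE = -2.4Δo = -77280 cm⁻¹; plus 2 excess pairs × P = +50430 cm⁻¹; total -26850 cm⁻¹.
The difference is -26850 − (-12880) = -13970 cm⁻¹, so low-spin lies lower.

-13970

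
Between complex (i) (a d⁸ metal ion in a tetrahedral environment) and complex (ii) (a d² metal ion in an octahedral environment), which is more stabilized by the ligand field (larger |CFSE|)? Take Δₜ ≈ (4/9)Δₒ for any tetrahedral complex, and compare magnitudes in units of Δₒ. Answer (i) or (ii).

(i): With tetrahedral geometry the complex is necessarily high-spin; e^4 t2^4, CFSE = -0.8Δₜ ≈ -0.36Δₒ.
(ii): t₂g² eg⁰, CFSE = -0.8Δₒ.
So (ii) has the larger |CFSE|.

(ii)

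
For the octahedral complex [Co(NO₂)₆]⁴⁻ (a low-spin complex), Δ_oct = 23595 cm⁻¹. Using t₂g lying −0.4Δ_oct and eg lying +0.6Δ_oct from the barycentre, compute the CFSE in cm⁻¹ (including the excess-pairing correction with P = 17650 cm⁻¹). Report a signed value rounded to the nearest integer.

-24821

Each NO₂⁻ contributes -1; 6 × (-1) = -6. With overall charge -4, Co is in the +2 oxidation state.
Co²⁺: group 9, so d-count = 9 − 2 = 7.
Electron filling gives t₂g⁶ eg¹.
CFSE(orbital) = 6×(-0.4Δ_oct) + 1×(0.6Δ_oct) = -1.8Δ_oct; with Δ_oct = 23595 cm⁻¹ that is -42471 cm⁻¹.
Pairing penalty: 3 pairs vs 2 in the high-spin reference → 1 extra × P = 17650 cm⁻¹.
Combining: -42471 + 17650 = -24821 cm⁻¹.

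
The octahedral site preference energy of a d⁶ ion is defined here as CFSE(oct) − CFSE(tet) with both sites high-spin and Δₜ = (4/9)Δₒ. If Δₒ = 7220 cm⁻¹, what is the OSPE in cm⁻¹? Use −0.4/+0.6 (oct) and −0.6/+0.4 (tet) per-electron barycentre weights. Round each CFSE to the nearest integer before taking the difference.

-963

Octahedral (high-spin): t₂g⁴ eg², CFSE = 4(−0.4) + 2(+0.6) = -0.4Δₒ = -0.4 × 7220 = -2888 cm⁻¹.
In a tetrahedral site the filling is e³ t₂³: CFSE(tet) = -0.6Δₜ = -0.6 × (4/9)(7220) = -1925 cm⁻¹.
OSPE = -2888 − (-1925) = -963 cm⁻¹.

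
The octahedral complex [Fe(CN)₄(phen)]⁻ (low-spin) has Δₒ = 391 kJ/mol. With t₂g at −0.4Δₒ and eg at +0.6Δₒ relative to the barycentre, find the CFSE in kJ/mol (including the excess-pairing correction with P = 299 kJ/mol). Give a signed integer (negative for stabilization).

Ligand charges: 4×(-1) from CN⁻ and 1×(+0) from phen sum to -4; with overall charge -1, Fe is +3.
Fe³⁺: group 8, so d-count = 8 − 3 = 5.
Configuration: t₂g⁵ eg⁰.
CFSE(orbital) = 5×(-0.4Δₒ) + 0×(0.6Δₒ) = -2.0Δₒ; with Δₒ = 391 kJ/mol that is -782 kJ/mol.
Pairing penalty: 2 pairs vs 0 in the high-spin reference → 2 extra × P = 598 kJ/mol.
Net CFSE = -782 + 598 = -184 kJ/mol.

-184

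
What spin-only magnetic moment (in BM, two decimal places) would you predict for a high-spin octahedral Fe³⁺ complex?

5.92 BM

Group 8 minus oxidation state +3 gives a d⁵ configuration for Fe³⁺.
Configuration: t2g^3 e_g^2 → 5 unpaired electrons.
μ(spin-only) = √[5(5+2)] = √35 ≈ 5.92 BM.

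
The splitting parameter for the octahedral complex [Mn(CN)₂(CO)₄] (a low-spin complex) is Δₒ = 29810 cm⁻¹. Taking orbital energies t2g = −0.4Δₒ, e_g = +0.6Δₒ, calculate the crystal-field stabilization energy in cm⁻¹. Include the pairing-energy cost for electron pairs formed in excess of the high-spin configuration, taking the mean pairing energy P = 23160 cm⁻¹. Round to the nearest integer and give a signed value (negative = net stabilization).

-13300

Ligand charges: 2×(-1) from CN⁻ and 4×(+0) from CO sum to -2; with overall charge +0, Mn is +2.
Mn sits in group 7; removing 2 electrons leaves Mn²⁺ with 7 − 2 = 5 d electrons.
The d⁵ electrons fill as t2g^5 e_g^0.
Orbital CFSE = 5(-0.4) + 0(0.6) = -2.0Δₒ = -2.0 × 29810 = -59620 cm⁻¹.
Pairing penalty: 2 pairs vs 0 in the high-spin reference → 2 extra × P = 46320 cm⁻¹.
Combining: -59620 + 46320 = -13300 cm⁻¹.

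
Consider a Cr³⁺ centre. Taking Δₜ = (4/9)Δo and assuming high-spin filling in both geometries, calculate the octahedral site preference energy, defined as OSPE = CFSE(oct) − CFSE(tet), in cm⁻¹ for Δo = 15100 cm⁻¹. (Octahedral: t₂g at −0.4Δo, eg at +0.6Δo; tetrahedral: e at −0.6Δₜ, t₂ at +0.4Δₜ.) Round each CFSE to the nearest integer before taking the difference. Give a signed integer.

Cr is in group 6, so Cr³⁺ is d³ (6 − 3 = 3).
In an octahedral site d³ (HS) is t2g^3 e_g^0, giving CFSE(oct) = -1.2Δo = -18120 cm⁻¹.
Tetrahedral e^2 t2^1 gives -0.8Δₜ = -0.8 × (4/9) × 15100 = -5369 cm⁻¹.
Subtracting, OSPE = -18120 − (-5369) = -12751 cm⁻¹.

-12751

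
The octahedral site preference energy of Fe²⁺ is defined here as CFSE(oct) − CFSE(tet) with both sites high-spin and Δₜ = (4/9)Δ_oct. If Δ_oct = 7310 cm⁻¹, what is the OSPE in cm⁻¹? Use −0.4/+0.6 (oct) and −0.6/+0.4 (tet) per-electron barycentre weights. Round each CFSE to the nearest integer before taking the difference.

Group 8 minus oxidation state +2 gives a d⁶ configuration for Fe²⁺.
Octahedral (high-spin): t₂g⁴ eg², CFSE = 4(−0.4) + 2(+0.6) = -0.4Δ_oct = -0.4 × 7310 = -2924 cm⁻¹.
Tetrahedral e³ t₂³ gives -0.6Δₜ = -0.6 × (4/9) × 7310 = -1949 cm⁻¹.
OSPE = -2924 − (-1949) = -975 cm⁻¹.

-975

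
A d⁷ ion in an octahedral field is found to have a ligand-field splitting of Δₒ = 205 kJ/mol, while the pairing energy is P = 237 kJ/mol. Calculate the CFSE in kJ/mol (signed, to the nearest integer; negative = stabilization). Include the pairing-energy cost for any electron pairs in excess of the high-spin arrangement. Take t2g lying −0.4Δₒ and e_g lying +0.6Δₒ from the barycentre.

Here Δₒ < P (205 < 237), so the high-spin state is favoured.
Configuration: t2g^5 e_g^2.
Orbital CFSE = -0.8Δₒ = -0.8 × 205 = -164 kJ/mol.
High-spin has no excess pairs, so no pairing correction applies.

-164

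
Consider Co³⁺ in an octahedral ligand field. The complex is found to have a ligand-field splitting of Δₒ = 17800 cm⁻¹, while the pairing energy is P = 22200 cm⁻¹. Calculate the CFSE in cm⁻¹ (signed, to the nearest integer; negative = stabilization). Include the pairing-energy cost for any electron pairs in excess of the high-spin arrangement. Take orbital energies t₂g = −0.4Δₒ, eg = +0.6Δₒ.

Co sits in group 9; removing 3 electrons leaves Co³⁺ with 9 − 3 = 6 d electrons.
Δₒ < P, so pairing is avoided: the ground state is high-spin.
Configuration: t₂g⁴ eg².
Orbital CFSE = -0.4Δₒ = -0.4 × 17800 = -7120 cm⁻¹.
High-spin has no excess pairs, so no pairing correction applies.

-7120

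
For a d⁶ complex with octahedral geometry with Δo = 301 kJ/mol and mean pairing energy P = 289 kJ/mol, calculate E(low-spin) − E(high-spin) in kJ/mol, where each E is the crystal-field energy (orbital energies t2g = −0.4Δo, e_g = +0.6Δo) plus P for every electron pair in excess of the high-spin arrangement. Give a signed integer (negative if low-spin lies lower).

-24

High-spin d⁶ fills as t2g^4 e_g^2 with CFSE 4(−0.4) + 2(+0.6) = -0.4Δo = -120 kJ/mol.
For low-spin the configuration is t2g^6 e_g^0: orbital energy -2.4 × 301 = -722 kJ/mol, and 2 additional pairs relative to high-spin add 578 kJ/mol, giving -144 kJ/mol.
E(LS) − E(HS) = -144 − (-120) = -24 kJ/mol.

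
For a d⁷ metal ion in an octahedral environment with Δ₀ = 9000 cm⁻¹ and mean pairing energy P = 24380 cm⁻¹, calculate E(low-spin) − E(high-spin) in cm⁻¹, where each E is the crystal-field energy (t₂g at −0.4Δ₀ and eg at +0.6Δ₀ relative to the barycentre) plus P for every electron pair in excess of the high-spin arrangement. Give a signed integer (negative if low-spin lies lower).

High-spin: t₂g⁵ eg², CFSE = -0.8Δ₀ = -7200 cm⁻¹.
For low-spin the configuration is t₂g⁶ eg¹: orbital energy -1.8 × 9000 = -16200 cm⁻¹, and 1 additional pair relative to high-spin adds 24380 cm⁻¹, giving 8180 cm⁻¹.
E(LS) − E(HS) = 8180 − (-7200) = 15380 cm⁻¹.

15380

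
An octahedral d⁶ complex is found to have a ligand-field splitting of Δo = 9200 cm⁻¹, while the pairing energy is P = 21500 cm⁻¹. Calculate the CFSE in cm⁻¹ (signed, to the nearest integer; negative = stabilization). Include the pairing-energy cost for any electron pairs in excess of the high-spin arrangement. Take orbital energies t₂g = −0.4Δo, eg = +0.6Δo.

-3680

Δo < P, so pairing is avoided: the ground state is high-spin.
Configuration: t₂g⁴ eg².
Orbital CFSE = -0.4Δo = -0.4 × 9200 = -3680 cm⁻¹.
High-spin has no excess pairs, so no pairing correction applies.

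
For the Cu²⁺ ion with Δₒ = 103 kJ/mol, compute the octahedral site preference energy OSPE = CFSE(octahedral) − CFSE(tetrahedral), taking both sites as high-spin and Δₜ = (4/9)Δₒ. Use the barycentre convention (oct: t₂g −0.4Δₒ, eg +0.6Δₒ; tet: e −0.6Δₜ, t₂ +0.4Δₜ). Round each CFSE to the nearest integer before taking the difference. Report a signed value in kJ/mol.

Cu sits in group 11; removing 2 electrons leaves Cu²⁺ with 11 − 2 = 9 d electrons.
Octahedral (high-spin): t₂g⁶ eg³, CFSE = 6(−0.4) + 3(+0.6) = -0.6Δₒ = -0.6 × 103 = -62 kJ/mol.
In a tetrahedral site the filling is e⁴ t₂⁵: CFSE(tet) = -0.4Δₜ = -0.4 × (4/9)(103) = -18 kJ/mol.
OSPE = -62 − (-18) = -44 kJ/mol.

-44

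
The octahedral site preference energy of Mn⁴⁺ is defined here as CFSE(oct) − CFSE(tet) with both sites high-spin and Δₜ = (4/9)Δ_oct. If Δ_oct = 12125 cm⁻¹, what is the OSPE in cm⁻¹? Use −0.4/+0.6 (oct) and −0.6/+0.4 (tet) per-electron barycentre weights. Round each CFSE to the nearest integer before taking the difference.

Group 7 minus oxidation state +4 gives a d³ configuration for Mn⁴⁺.
In an octahedral site d³ (HS) is t₂g³ eg⁰, giving CFSE(oct) = -1.2Δ_oct = -14550 cm⁻¹.
In a tetrahedral site the filling is e² t₂¹: CFSE(tet) = -0.8Δₜ = -0.8 × (4/9)(12125) = -4311 cm⁻¹.
OSPE = CFSE(oct) − CFSE(tet) = -14550 − (-4311) = -10239 cm⁻¹.

-10239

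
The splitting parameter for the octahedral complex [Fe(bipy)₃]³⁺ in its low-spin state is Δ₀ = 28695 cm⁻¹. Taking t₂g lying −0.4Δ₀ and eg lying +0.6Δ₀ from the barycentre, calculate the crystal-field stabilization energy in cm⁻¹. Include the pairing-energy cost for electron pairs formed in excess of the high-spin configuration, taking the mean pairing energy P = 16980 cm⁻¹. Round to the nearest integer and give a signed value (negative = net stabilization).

bipy is neutral, so the +3 overall charge sits on Fe: oxidation state +3.
Fe is in group 8, so Fe³⁺ is d⁵ (8 − 3 = 5).
Configuration: t₂g⁵ eg⁰.
The orbital stabilization is -2.0Δ₀ = -2.0 × 28695 = -57390 cm⁻¹.
Relative to high-spin t₂g³ eg² (0 paired), the low-spin configuration has 2 additional pairs, contributing +2 × 16980 = +33960 cm⁻¹.
Net CFSE = -57390 + 33960 = -23430 cm⁻¹.

-23430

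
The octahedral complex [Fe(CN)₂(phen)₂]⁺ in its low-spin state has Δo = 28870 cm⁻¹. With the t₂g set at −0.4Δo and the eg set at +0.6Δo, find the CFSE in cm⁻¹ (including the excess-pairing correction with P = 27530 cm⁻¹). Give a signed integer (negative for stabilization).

Ligand charges: 2×(-1) from CN⁻ and 2×(+0) from phen sum to -2; with overall charge +1, Fe is +3.
Fe sits in group 8; removing 3 electrons leaves Fe³⁺ with 8 − 3 = 5 d electrons.
The d⁵ electrons fill as t₂g⁵ eg⁰.
CFSE(orbital) = 5×(-0.4Δo) + 0×(0.6Δo) = -2.0Δo; with Δo = 28870 cm⁻¹ that is -57740 cm⁻¹.
High-spin d⁵ would be t₂g³ eg² with 0 pairs; low-spin has 2, so 2 excess pairs cost +2P = +55060 cm⁻¹.
Overall CFSE = -57740 + 55060 = -2680 cm⁻¹.

-2680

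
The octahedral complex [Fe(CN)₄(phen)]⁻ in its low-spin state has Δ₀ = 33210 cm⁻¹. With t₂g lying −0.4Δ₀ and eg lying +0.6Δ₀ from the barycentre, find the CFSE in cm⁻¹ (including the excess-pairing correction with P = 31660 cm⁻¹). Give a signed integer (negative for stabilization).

-3100

Ligand charges: 4×(-1) from CN⁻ and 1×(+0) from phen sum to -4; with overall charge -1, Fe is +3.
Fe is in group 8, so Fe³⁺ is d⁵ (8 − 3 = 5).
Electron filling gives t₂g⁵ eg⁰.
CFSE(orbital) = 5×(-0.4Δ₀) + 0×(0.6Δ₀) = -2.0Δ₀; with Δ₀ = 33210 cm⁻¹ that is -66420 cm⁻¹.
Relative to high-spin t₂g³ eg² (0 paired), the low-spin configuration has 2 additional pairs, contributing +2 × 31660 = +63320 cm⁻¹.
Combining: -66420 + 63320 = -3100 cm⁻¹.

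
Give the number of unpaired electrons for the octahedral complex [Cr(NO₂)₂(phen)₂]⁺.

Ligand charges: 2×(-1) from NO₂⁻ and 2×(+0) from phen sum to -2; with overall charge +1, Cr is +3.
Cr is in group 6, so Cr³⁺ is d³ (6 − 3 = 3).
Configuration: t2g^3 e_g^0, giving 3 unpaired electrons.

3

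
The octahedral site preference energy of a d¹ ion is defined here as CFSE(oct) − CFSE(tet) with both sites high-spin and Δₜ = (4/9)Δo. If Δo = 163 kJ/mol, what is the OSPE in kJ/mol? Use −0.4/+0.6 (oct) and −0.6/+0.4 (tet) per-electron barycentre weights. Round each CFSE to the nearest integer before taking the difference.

-22

Octahedral (high-spin): t₂g¹ eg⁰, CFSE = 1(−0.4) + 0(+0.6) = -0.4Δo = -0.4 × 163 = -65 kJ/mol.
Tetrahedral e¹ t₂⁰ gives -0.6Δₜ = -0.6 × (4/9) × 163 = -43 kJ/mol.
Subtracting, OSPE = -65 − (-43) = -22 kJ/mol.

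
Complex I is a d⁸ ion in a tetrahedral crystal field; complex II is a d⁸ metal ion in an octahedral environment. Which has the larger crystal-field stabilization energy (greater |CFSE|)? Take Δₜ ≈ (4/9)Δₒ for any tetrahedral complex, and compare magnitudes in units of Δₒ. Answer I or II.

II

I: Tetrahedral fields are weak (Δₜ ≈ 4/9 Δₒ), so electrons fill high-spin; e^4 t2^4, CFSE = -0.8Δₜ ≈ -0.36Δₒ.
II: t₂g⁶ eg², CFSE = -1.2Δₒ.
So II has the larger |CFSE|.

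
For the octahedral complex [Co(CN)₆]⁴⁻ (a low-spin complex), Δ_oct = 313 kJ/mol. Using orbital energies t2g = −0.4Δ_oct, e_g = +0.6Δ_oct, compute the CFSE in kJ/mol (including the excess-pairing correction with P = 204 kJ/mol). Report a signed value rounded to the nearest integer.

-359

Each CN⁻ contributes -1; 6 × (-1) = -6. With overall charge -4, Co is in the +2 oxidation state.
Co sits in group 9; removing 2 electrons leaves Co²⁺ with 9 − 2 = 7 d electrons.
The d⁷ electrons fill as t2g^6 e_g^1.
The orbital stabilization is -1.8Δ_oct = -1.8 × 313 = -563 kJ/mol.
High-spin d⁷ would be t2g^5 e_g^2 with 2 pairs; low-spin has 3, so 1 excess pair costs +1P = +204 kJ/mol.
Overall CFSE = -563 + 204 = -359 kJ/mol.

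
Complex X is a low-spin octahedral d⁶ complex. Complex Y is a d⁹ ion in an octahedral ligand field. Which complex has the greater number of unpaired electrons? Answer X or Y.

Y

X: t2g^6 e_g^0 → 0 unpaired.
Y: For octahedral d⁹ the high- and low-spin configurations coincide; t₂g⁶ eg³ → 1 unpaired.
So Y has more unpaired electrons.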